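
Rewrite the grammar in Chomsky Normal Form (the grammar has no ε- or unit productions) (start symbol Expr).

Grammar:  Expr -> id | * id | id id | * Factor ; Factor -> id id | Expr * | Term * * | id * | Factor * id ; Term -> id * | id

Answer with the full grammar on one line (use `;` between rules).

Expr -> id | X1 X2 | X2 X2 | X1 Factor; Factor -> X2 X2 | Expr X1 | Term Y1 | X2 X1 | Factor Y2; Term -> X2 X1 | id; X1 -> *; X2 -> id; Y1 -> X1 X1; Y2 -> X1 X2

Introduce a nonterminal for each terminal appearing in a rule of length ≥ 2: X1 → *, X2 → id.
Binarize each right-hand side of length ≥ 3 by chaining fresh nonterminals (Y1, Y2, …): affected rules were Factor → Term X1 X1; Factor → Factor X1 X2.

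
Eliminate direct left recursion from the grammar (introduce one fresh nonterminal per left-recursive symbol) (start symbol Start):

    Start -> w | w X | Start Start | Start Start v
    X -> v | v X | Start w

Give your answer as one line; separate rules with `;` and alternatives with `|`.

Start -> w Start1 | w X Start1; X -> v | v X | Start w; Start1 -> Start Start1 | Start v Start1 | ε

Start is directly left-recursive.
For Start: α = {Start, Start v}, β = {w, w X}. Rewrite as Start → β Start1 and Start1 → α Start1 | ε.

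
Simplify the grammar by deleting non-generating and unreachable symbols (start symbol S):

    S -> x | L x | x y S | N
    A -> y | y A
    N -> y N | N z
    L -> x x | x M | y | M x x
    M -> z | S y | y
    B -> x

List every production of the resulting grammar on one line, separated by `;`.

Generating nonterminals: {A, B, L, M, S}.
Reachable from S after that: {L, M, S}.
Removed useless symbols: {A, B, N} and every production mentioning them.

S -> x | L x | x y S; L -> x x | x M | y | M x x; M -> z | S y | y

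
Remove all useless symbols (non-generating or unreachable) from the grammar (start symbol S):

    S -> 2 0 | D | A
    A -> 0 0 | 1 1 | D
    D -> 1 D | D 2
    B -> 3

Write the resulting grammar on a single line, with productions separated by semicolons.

S -> 2 0 | A; A -> 0 0 | 1 1

Generating nonterminals: {A, B, S}.
Reachable from S after that: {A, S}.
Removed useless symbols: {B, D} and every production mentioning them.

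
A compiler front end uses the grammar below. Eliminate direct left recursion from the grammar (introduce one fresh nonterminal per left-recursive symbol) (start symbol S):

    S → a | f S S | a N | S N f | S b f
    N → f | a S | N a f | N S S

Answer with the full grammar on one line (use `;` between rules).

S → a S' | f S S S' | a N S'; N → f N' | a S N'; S' → N f S' | b f S' | ε; N' → a f N' | S S N' | ε

S, N are directly left-recursive.
For S: α = {N f, b f}, β = {a, f S S, a N}. Rewrite as S → β S' and S' → α S' | ε.
For N: α = {a f, S S}, β = {f, a S}. Rewrite as N → β N' and N' → α N' | ε.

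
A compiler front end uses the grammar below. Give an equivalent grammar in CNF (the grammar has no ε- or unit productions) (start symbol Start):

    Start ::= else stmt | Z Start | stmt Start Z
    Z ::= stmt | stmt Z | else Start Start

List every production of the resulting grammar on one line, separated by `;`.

Introduce a nonterminal for each terminal appearing in a rule of length ≥ 2: X1 → else, X2 → stmt.
Binarize each right-hand side of length ≥ 3 by chaining fresh nonterminals (Y1, Y2, …): affected rules were Start → X2 Start Z; Z → X1 Start Start.

Start ::= X1 X2 | Z Start | X2 Y1; Z ::= stmt | X2 Z | X1 Y2; X1 ::= else; X2 ::= stmt; Y1 ::= Start Z; Y2 ::= Start Start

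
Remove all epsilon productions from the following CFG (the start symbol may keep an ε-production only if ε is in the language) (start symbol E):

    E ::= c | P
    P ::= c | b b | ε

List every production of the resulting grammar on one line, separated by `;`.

The nullable symbols are {E, P}.
ε ∈ L(G) since E is nullable, so keep E → ε.

E ::= c | P | ε; P ::= c | b b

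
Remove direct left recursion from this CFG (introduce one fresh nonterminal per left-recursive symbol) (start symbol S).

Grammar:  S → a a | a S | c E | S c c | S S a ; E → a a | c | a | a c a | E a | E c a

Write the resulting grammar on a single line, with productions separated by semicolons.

Directly left-recursive nonterminals: S, E.
For S: α = {c c, S a}, β = {a a, a S, c E}. Rewrite as S → β S' and S' → α S' | ε.
For E: α = {a, c a}, β = {a a, c, a, a c a}. Rewrite as E → β E' and E' → α E' | ε.

S → a a S' | a S S' | c E S'; E → a a E' | c E' | a E' | a c a E'; S' → c c S' | S a S' | ε; E' → a E' | c a E' | ε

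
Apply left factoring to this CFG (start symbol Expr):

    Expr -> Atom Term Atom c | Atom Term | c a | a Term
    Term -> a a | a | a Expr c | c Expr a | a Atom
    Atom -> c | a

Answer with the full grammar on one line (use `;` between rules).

Expr has alternatives sharing prefix 'Atom Term': factor to Expr → Atom Term Expr1 with Expr1 → Atom c | ε.
Term has alternatives sharing prefix 'a': factor to Term → a Term1 with Term1 → a | ε | Expr c | Atom.

Expr -> c a | a Term | Atom Term Expr1; Term -> c Expr a | a Term1; Atom -> c | a; Expr1 -> Atom c | ε; Term1 -> a | ε | Expr c | Atom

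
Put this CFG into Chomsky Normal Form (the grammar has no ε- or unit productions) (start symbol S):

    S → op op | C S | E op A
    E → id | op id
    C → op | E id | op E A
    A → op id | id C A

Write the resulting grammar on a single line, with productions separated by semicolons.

Introduce a nonterminal for each terminal appearing in a rule of length ≥ 2: X1 → op, X2 → id.
Binarize each right-hand side of length ≥ 3 by chaining fresh nonterminals (Y1, Y2, …): affected rules were S → E X1 A; C → X1 E A; A → X2 C A.

S → X1 X1 | C S | E Y1; E → id | X1 X2; C → op | E X2 | X1 Y2; A → X1 X2 | X2 Y3; X1 → op; X2 → id; Y1 → X1 A; Y2 → E A; Y3 → C A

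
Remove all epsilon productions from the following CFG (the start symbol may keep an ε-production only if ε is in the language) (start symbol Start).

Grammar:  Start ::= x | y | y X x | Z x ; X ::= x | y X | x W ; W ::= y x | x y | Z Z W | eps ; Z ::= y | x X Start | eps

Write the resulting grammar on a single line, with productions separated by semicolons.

Start ::= x | y | y X x | Z x; X ::= x | y X | x W; W ::= y x | x y | Z Z W | Z Z | Z W | Z; Z ::= y | x X Start

Nullable set = {W, Z}.
ε ∉ L(G), so no ε-production is kept.
For each production, add variants omitting each subset of nullable occurrences: W → Z Z W gives Z Z W | Z Z | Z W | Z.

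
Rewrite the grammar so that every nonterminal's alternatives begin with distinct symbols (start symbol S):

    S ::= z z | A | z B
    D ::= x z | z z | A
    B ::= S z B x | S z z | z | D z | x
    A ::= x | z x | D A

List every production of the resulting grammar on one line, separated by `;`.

S has alternatives sharing prefix 'z': factor to S → z S' with S' → z | B.
B has alternatives sharing prefix 'S z': factor to B → S z B' with B' → B x | z.

S ::= A | z S'; D ::= x z | z z | A; B ::= z | D z | x | S z B'; A ::= x | z x | D A; S' ::= z | B; B' ::= B x | z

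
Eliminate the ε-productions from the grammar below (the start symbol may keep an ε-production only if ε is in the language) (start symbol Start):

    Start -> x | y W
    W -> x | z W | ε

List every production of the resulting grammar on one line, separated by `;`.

Start -> x | y W | y; W -> x | z W | z

Nullable nonterminals: {W}.
ε ∉ L(G), so no ε-production is kept.
Expand every rule over subsets of its nullable positions: Start → y W gives y W | y. W → z W gives z W | z.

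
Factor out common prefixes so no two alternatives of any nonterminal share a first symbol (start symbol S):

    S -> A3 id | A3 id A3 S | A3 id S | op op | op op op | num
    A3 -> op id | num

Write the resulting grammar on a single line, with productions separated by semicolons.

S -> num | A3 id S' | op op S''; A3 -> op id | num; S' -> ε | A3 S | S; S'' -> ε | op

S has alternatives sharing prefix 'A3 id': factor to S → A3 id S' with S' → ε | A3 S | S.
S has alternatives sharing prefix 'op op': factor to S → op op S'' with S'' → ε | op.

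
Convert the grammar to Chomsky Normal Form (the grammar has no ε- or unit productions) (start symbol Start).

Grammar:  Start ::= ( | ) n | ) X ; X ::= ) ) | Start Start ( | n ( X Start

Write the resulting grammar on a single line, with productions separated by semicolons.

Introduce a nonterminal for each terminal appearing in a rule of length ≥ 2: X1 → ), X2 → n, X3 → (.
Binarize each right-hand side of length ≥ 3 by chaining fresh nonterminals (Y1, Y2, …): affected rules were X → Start Start X3; X → X2 X3 X Start.

Start ::= ( | X1 X2 | X1 X; X ::= X1 X1 | Start Y1 | X2 Y2; X1 ::= ); X2 ::= n; X3 ::= (; Y1 ::= Start X3; Y2 ::= X3 Y3; Y3 ::= X Start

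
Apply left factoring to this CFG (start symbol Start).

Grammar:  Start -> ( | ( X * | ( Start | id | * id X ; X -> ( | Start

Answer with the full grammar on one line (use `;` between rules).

Start has alternatives sharing prefix '(': factor to Start → ( Start1 with Start1 → ε | X * | Start.

Start -> id | * id X | ( Start1; X -> ( | Start; Start1 -> epsilon | X * | Start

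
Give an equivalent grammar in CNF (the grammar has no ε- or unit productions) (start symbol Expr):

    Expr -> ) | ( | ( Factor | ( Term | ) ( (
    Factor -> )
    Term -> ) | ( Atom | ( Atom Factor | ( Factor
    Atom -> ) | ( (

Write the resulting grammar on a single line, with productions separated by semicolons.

Expr -> ) | ( | X1 Factor | X1 Term | X2 Y1; Factor -> ); Term -> ) | X1 Atom | X1 Y2 | X1 Factor; Atom -> ) | X1 X1; X1 -> (; X2 -> ); Y1 -> X1 X1; Y2 -> Atom Factor

Introduce a nonterminal for each terminal appearing in a rule of length ≥ 2: X1 → (, X2 → ).
Binarize each right-hand side of length ≥ 3 by chaining fresh nonterminals (Y1, Y2, …): affected rules were Expr → X2 X1 X1; Term → X1 Atom Factor.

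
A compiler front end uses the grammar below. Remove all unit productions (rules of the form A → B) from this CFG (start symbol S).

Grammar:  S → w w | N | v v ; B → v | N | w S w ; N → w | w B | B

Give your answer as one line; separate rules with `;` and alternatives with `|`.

Unit pairs: B ⇒* {N}; N ⇒* {B}; S ⇒* {B, N}.
For each unit pair (A, B), copy every non-unit production of B to A, then drop all unit productions.

S → v | w S w | w w | v v | w | w B; B → v | w S w | w | w B; N → v | w S w | w | w B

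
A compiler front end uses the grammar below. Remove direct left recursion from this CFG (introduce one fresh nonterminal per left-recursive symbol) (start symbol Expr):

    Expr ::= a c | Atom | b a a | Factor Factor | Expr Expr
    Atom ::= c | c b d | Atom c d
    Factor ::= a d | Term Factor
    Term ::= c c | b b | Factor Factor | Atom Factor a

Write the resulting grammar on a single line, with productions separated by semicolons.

Left recursion appears on Expr, Atom.
For Expr: α = {Expr}, β = {a c, Atom, b a a, Factor Factor}. Rewrite as Expr → β Expr1 and Expr1 → α Expr1 | ε.
For Atom: α = {c d}, β = {c, c b d}. Rewrite as Atom → β Atom1 and Atom1 → α Atom1 | ε.

Expr ::= a c Expr1 | Atom Expr1 | b a a Expr1 | Factor Factor Expr1; Atom ::= c Atom1 | c b d Atom1; Factor ::= a d | Term Factor; Term ::= c c | b b | Factor Factor | Atom Factor a; Expr1 ::= Expr Expr1 | ε; Atom1 ::= c d Atom1 | ε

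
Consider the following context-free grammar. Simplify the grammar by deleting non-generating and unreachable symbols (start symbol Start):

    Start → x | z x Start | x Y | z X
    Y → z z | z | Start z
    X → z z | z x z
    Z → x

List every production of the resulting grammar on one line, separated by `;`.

Generating nonterminals: {Start, X, Y, Z}.
Reachable from Start after that: {Start, X, Y}.
Removed useless symbols: {Z} and every production mentioning them.

Start → x | z x Start | x Y | z X; Y → z z | z | Start z; X → z z | z x z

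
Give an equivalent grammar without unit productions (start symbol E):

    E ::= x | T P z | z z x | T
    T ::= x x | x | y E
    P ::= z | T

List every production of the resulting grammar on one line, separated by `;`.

E ::= x | T P z | z z x | x x | y E; T ::= x x | x | y E; P ::= z | x x | x | y E

Unit pairs: E ⇒* {T}; P ⇒* {T}.
Replace each nonterminal's rules with the union of the non-unit rules of every nonterminal it unit-derives.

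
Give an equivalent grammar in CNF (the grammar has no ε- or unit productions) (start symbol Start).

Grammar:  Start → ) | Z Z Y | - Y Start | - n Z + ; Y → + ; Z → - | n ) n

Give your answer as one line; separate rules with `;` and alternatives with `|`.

Introduce a nonterminal for each terminal appearing in a rule of length ≥ 2: X1 → -, X2 → n, X3 → +, X4 → ).
Binarize each right-hand side of length ≥ 3 by chaining fresh nonterminals (Y1, Y2, …): affected rules were Start → Z Z Y; Start → X1 Y Start; Start → X1 X2 Z X3; Z → X2 X4 X2.

Start → ) | Z Y1 | X1 Y2 | X1 Y3; Y → +; Z → - | X2 Y5; X1 → -; X2 → n; X3 → +; X4 → ); Y1 → Z Y; Y2 → Y Start; Y3 → X2 Y4; Y4 → Z X3; Y5 → X4 X2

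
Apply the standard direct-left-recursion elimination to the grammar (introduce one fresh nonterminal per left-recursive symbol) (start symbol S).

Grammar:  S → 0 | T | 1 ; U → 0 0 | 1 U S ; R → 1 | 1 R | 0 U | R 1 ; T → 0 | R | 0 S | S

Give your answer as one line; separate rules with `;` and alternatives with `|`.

S → 0 | T | 1; U → 0 0 | 1 U S; R → 1 R' | 1 R R' | 0 U R'; T → 0 | R | 0 S | S; R' → 1 R' | ε

Left recursion appears on R.
For R: α = {1}, β = {1, 1 R, 0 U}. Rewrite as R → β R' and R' → α R' | ε.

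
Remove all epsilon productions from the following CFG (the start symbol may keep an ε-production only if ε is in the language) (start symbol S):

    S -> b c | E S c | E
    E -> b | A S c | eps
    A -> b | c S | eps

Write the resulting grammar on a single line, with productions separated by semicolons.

Nullable nonterminals: {A, E, S}.
ε ∈ L(G) since S is nullable, so keep S → ε.
For each production, add variants omitting each subset of nullable occurrences: S → E S c gives E S c | E c | S c | c. E → A S c gives A S c | A c | S c | c. A → c S gives c S | c.

S -> b c | E S c | E c | S c | c | E | eps; E -> b | A S c | A c | S c | c; A -> b | c S | c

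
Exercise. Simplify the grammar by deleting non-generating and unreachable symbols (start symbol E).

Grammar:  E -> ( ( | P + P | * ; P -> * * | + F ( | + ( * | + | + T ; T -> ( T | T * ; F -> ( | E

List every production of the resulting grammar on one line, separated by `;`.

Generating nonterminals: {E, F, P}.
Reachable from E after that: {E, F, P}.
Removed useless symbols: {T} and every production mentioning them.

E -> ( ( | P + P | *; P -> * * | + F ( | + ( * | +; F -> ( | E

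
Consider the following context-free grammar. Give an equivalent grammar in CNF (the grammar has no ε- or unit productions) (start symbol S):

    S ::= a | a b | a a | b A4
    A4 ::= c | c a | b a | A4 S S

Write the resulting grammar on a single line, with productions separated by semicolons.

Introduce a nonterminal for each terminal appearing in a rule of length ≥ 2: X1 → a, X2 → b, X3 → c.
Binarize each right-hand side of length ≥ 3 by chaining fresh nonterminals (Y1, Y2, …): affected rules were A4 → A4 S S.

S ::= a | X1 X2 | X1 X1 | X2 A4; A4 ::= c | X3 X1 | X2 X1 | A4 Y1; X1 ::= a; X2 ::= b; X3 ::= c; Y1 ::= S S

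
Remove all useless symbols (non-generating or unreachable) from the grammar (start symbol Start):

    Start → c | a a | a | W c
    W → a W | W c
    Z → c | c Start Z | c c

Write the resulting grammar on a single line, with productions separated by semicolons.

Start → c | a a | a

Generating nonterminals: {Start, Z}.
Reachable from Start after that: {Start}.
Removed useless symbols: {W, Z} and every production mentioning them.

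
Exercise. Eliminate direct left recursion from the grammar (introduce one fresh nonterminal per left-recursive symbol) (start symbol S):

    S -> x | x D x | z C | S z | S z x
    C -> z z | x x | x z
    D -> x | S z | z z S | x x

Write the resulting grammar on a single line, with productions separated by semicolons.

S -> x S' | x D x S' | z C S'; C -> z z | x x | x z; D -> x | S z | z z S | x x; S' -> z S' | z x S' | ε

Left recursion appears on S.
For S: α = {z, z x}, β = {x, x D x, z C}. Rewrite as S → β S' and S' → α S' | ε.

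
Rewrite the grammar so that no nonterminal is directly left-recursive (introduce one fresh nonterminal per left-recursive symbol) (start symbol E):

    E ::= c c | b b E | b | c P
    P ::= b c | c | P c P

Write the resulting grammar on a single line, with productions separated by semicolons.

E ::= c c | b b E | b | c P; P ::= b c P' | c P'; P' ::= c P P' | ε

Directly left-recursive nonterminal: P.
For P: α = {c P}, β = {b c, c}. Rewrite as P → β P' and P' → α P' | ε.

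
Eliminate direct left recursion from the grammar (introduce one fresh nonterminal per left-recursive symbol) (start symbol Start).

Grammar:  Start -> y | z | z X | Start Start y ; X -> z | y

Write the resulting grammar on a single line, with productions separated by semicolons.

Start -> y Start1 | z Start1 | z X Start1; X -> z | y; Start1 -> Start y Start1 | ε

Directly left-recursive nonterminal: Start.
For Start: α = {Start y}, β = {y, z, z X}. Rewrite as Start → β Start1 and Start1 → α Start1 | ε.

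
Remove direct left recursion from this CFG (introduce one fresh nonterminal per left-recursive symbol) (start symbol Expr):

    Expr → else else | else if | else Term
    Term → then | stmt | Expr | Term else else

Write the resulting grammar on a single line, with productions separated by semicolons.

Expr → else else | else if | else Term; Term → then Term1 | stmt Term1 | Expr Term1; Term1 → else else Term1 | epsilon

Directly left-recursive nonterminal: Term.
For Term: α = {else else}, β = {then, stmt, Expr}. Rewrite as Term → β Term1 and Term1 → α Term1 | ε.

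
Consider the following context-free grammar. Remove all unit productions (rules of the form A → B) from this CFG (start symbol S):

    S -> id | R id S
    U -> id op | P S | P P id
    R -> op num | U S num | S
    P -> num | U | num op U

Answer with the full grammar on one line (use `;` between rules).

Unit pairs: P ⇒* {U}; R ⇒* {S}.
For every A with A ⇒* B via unit rules, add B's non-unit alternatives to A; then delete every rule of the form X → Y.

S -> id | R id S; U -> id op | P S | P P id; R -> id | R id S | op num | U S num; P -> id op | P S | P P id | num | num op U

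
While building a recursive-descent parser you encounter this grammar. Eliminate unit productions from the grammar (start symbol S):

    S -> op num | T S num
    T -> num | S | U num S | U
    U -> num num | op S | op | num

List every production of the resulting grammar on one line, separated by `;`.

S -> op num | T S num; T -> num num | op S | op | num | op num | T S num | U num S; U -> num num | op S | op | num

Unit pairs: T ⇒* {S, U}.
For each unit pair (A, B), copy every non-unit production of B to A, then drop all unit productions.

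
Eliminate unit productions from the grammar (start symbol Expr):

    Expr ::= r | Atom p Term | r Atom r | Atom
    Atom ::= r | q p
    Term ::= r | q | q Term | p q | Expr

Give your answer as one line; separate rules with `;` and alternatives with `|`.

Unit pairs: Expr ⇒* {Atom}; Term ⇒* {Atom, Expr}.
For every A with A ⇒* B via unit rules, add B's non-unit alternatives to A; then delete every rule of the form X → Y.

Expr ::= r | q p | Atom p Term | r Atom r; Atom ::= r | q p; Term ::= r | q | q Term | p q | q p | Atom p Term | r Atom r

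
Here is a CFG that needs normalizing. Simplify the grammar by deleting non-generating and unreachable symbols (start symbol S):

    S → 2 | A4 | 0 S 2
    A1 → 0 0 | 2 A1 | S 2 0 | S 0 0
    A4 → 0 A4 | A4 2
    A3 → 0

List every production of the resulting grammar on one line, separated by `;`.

S → 2 | 0 S 2

Generating nonterminals: {A1, A3, S}.
Reachable from S after that: {S}.
Removed useless symbols: {A1, A3, A4} and every production mentioning them.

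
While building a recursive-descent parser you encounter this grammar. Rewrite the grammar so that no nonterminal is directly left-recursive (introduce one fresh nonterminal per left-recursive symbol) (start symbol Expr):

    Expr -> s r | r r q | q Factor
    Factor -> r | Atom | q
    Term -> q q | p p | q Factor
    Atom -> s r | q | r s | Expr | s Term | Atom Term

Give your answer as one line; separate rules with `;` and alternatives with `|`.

Atom is directly left-recursive.
For Atom: α = {Term}, β = {s r, q, r s, Expr, s Term}. Rewrite as Atom → β Atom1 and Atom1 → α Atom1 | ε.

Expr -> s r | r r q | q Factor; Factor -> r | Atom | q; Term -> q q | p p | q Factor; Atom -> s r Atom1 | q Atom1 | r s Atom1 | Expr Atom1 | s Term Atom1; Atom1 -> Term Atom1 | eps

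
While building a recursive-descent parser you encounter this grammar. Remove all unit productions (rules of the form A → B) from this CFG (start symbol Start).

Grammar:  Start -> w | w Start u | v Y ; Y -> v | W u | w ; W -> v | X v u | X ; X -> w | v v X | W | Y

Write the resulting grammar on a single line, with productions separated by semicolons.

Unit pairs: W ⇒* {X, Y}; X ⇒* {W, Y}.
For each unit pair (A, B), copy every non-unit production of B to A, then drop all unit productions.

Start -> w | w Start u | v Y; Y -> v | W u | w; W -> v | W u | w | v v X | X v u; X -> v | W u | w | v v X | X v u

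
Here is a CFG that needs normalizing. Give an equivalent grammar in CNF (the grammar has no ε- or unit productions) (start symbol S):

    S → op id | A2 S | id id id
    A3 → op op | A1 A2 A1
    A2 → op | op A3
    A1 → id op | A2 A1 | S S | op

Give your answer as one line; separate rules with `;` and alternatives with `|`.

S → X1 X2 | A2 S | X2 Y1; A3 → X1 X1 | A1 Y2; A2 → op | X1 A3; A1 → X2 X1 | A2 A1 | S S | op; X1 → op; X2 → id; Y1 → X2 X2; Y2 → A2 A1

Introduce a nonterminal for each terminal appearing in a rule of length ≥ 2: X1 → op, X2 → id.
Binarize each right-hand side of length ≥ 3 by chaining fresh nonterminals (Y1, Y2, …): affected rules were S → X2 X2 X2; A3 → A1 A2 A1.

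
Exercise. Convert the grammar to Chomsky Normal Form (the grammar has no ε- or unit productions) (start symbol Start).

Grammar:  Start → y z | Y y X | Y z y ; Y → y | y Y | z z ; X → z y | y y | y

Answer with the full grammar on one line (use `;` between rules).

Introduce a nonterminal for each terminal appearing in a rule of length ≥ 2: X1 → y, X2 → z.
Binarize each right-hand side of length ≥ 3 by chaining fresh nonterminals (Y1, Y2, …): affected rules were Start → Y X1 X; Start → Y X2 X1.

Start → X1 X2 | Y Y1 | Y Y2; Y → y | X1 Y | X2 X2; X → X2 X1 | X1 X1 | y; X1 → y; X2 → z; Y1 → X1 X; Y2 → X2 X1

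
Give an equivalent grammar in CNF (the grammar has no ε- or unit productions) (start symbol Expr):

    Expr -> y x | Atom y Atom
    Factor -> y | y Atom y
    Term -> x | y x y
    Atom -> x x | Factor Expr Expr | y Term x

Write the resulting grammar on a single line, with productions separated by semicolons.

Expr -> X1 X2 | Atom Y1; Factor -> y | X1 Y2; Term -> x | X1 Y3; Atom -> X2 X2 | Factor Y4 | X1 Y5; X1 -> y; X2 -> x; Y1 -> X1 Atom; Y2 -> Atom X1; Y3 -> X2 X1; Y4 -> Expr Expr; Y5 -> Term X2

Introduce a nonterminal for each terminal appearing in a rule of length ≥ 2: X1 → y, X2 → x.
Binarize each right-hand side of length ≥ 3 by chaining fresh nonterminals (Y1, Y2, …): affected rules were Expr → Atom X1 Atom; Factor → X1 Atom X1; Term → X1 X2 X1; Atom → Factor Expr Expr.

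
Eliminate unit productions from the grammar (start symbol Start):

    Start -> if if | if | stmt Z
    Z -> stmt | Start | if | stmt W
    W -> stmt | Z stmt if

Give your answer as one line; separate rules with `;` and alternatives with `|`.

Start -> if if | if | stmt Z; Z -> stmt | if | stmt W | if if | stmt Z; W -> stmt | Z stmt if

Unit pairs: Z ⇒* {Start}.
For every A with A ⇒* B via unit rules, add B's non-unit alternatives to A; then delete every rule of the form X → Y.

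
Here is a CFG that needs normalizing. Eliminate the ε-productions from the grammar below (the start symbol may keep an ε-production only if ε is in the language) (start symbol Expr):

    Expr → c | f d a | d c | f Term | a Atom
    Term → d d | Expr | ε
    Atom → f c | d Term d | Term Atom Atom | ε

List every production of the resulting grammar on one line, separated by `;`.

Expr → c | f d a | d c | f Term | f | a Atom | a; Term → d d | Expr; Atom → f c | d Term d | d d | Term Atom Atom | Term Atom | Term | Atom Atom

Nullable set = {Atom, Term}.
ε ∉ L(G), so no ε-production is kept.
Expand every rule over subsets of its nullable positions: Expr → f Term gives f Term | f. Expr → a Atom gives a Atom | a. Atom → d Term d gives d Term d | d d. Atom → Term Atom Atom gives Term Atom Atom | Term Atom | Term | Atom Atom.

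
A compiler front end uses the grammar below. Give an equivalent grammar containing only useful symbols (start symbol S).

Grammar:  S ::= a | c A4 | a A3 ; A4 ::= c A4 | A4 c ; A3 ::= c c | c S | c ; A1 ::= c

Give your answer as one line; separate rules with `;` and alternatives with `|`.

Generating nonterminals: {A1, A3, S}.
Reachable from S after that: {A3, S}.
Removed useless symbols: {A1, A4} and every production mentioning them.

S ::= a | a A3; A3 ::= c c | c S | c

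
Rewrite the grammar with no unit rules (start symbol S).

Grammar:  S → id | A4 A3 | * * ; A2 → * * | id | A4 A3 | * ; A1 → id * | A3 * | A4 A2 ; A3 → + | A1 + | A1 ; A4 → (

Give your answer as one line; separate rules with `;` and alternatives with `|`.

Unit pairs: A3 ⇒* {A1}.
For each unit pair (A, B), copy every non-unit production of B to A, then drop all unit productions.

S → id | A4 A3 | * *; A2 → * * | id | A4 A3 | *; A1 → id * | A3 * | A4 A2; A3 → id * | A3 * | A4 A2 | + | A1 +; A4 → (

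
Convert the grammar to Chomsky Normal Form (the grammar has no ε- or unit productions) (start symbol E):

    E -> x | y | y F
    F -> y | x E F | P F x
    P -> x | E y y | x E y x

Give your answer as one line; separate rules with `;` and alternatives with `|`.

E -> x | y | X1 F; F -> y | X2 Y1 | P Y2; P -> x | E Y3 | X2 Y4; X1 -> y; X2 -> x; Y1 -> E F; Y2 -> F X2; Y3 -> X1 X1; Y4 -> E Y5; Y5 -> X1 X2

Introduce a nonterminal for each terminal appearing in a rule of length ≥ 2: X1 → y, X2 → x.
Binarize each right-hand side of length ≥ 3 by chaining fresh nonterminals (Y1, Y2, …): affected rules were F → X2 E F; F → P F X2; P → E X1 X1; P → X2 E X1 X2.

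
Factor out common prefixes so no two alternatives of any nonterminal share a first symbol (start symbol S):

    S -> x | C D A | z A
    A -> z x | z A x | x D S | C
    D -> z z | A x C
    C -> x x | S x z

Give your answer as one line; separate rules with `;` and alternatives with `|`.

S -> x | C D A | z A; A -> x D S | C | z A'; D -> z z | A x C; C -> x x | S x z; A' -> x | A x

A has alternatives sharing prefix 'z': factor to A → z A' with A' → x | A x.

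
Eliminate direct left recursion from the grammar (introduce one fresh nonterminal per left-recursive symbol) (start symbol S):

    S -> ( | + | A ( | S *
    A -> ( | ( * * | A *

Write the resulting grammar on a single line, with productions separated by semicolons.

Left recursion appears on S, A.
For S: α = {*}, β = {(, +, A (}. Rewrite as S → β S' and S' → α S' | ε.
For A: α = {*}, β = {(, ( * *}. Rewrite as A → β A' and A' → α A' | ε.

S -> ( S' | + S' | A ( S'; A -> ( A' | ( * * A'; S' -> * S' | ε; A' -> * A' | ε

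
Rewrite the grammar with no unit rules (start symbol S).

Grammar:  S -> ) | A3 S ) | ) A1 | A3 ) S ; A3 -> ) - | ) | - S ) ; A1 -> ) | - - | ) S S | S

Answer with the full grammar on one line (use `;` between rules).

S -> ) | A3 S ) | ) A1 | A3 ) S; A3 -> ) - | ) | - S ); A1 -> ) | - - | ) S S | A3 S ) | ) A1 | A3 ) S

Unit pairs: A1 ⇒* {S}.
Replace each nonterminal's rules with the union of the non-unit rules of every nonterminal it unit-derives.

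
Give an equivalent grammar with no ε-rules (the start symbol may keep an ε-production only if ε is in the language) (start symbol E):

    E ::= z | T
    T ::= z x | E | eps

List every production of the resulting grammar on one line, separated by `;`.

E ::= z | T | ε; T ::= z x | E

Nullable set = {E, T}.
ε ∈ L(G) since E is nullable, so keep E → ε.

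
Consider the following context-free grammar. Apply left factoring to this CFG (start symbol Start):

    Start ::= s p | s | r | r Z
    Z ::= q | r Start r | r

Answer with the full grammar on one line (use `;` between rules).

Start ::= s Start1 | r Start2; Z ::= q | r Z1; Start1 ::= p | epsilon; Start2 ::= epsilon | Z; Z1 ::= Start r | epsilon

Start has alternatives sharing prefix 's': factor to Start → s Start1 with Start1 → p | ε.
Start has alternatives sharing prefix 'r': factor to Start → r Start2 with Start2 → ε | Z.
Z has alternatives sharing prefix 'r': factor to Z → r Z1 with Z1 → Start r | ε.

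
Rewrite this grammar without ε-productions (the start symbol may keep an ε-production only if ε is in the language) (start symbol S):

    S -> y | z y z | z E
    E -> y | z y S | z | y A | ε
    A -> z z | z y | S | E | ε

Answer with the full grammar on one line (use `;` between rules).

S -> y | z y z | z E | z; E -> y | z y S | z | y A; A -> z z | z y | S | E

Nullable nonterminals: {A, E}.
ε ∉ L(G), so no ε-production is kept.
Expand every rule over subsets of its nullable positions: S → z E gives z E | z.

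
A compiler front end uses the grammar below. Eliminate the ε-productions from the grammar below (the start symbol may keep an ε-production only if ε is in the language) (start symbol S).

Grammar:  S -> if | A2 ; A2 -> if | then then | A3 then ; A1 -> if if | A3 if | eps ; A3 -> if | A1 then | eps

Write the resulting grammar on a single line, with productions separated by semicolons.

S -> if | A2; A2 -> if | then then | A3 then | then; A1 -> if if | A3 if | if; A3 -> if | A1 then | then

Nullable nonterminals: {A1, A3}.
ε ∉ L(G), so no ε-production is kept.
Add the nullable-subset variants: A2 → A3 then gives A3 then | then. A1 → A3 if gives A3 if | if. A3 → A1 then gives A1 then | then.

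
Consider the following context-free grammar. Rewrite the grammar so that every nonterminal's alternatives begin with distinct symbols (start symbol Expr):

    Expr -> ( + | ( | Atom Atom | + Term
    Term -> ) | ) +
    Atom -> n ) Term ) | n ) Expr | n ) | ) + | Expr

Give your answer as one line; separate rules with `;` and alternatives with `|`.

Expr has alternatives sharing prefix '(': factor to Expr → ( Expr1 with Expr1 → + | ε.
Term has alternatives sharing prefix ')': factor to Term → ) Term1 with Term1 → ε | +.
Atom has alternatives sharing prefix 'n )': factor to Atom → n ) Atom1 with Atom1 → Term ) | Expr | ε.

Expr -> Atom Atom | + Term | ( Expr1; Term -> ) Term1; Atom -> ) + | Expr | n ) Atom1; Expr1 -> + | ε; Term1 -> ε | +; Atom1 -> Term ) | Expr | ε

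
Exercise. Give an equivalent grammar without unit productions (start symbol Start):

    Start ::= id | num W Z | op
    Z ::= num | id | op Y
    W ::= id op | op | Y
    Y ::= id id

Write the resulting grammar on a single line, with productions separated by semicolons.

Unit pairs: W ⇒* {Y}.
For each unit pair (A, B), copy every non-unit production of B to A, then drop all unit productions.

Start ::= id | num W Z | op; Z ::= num | id | op Y; W ::= id id | id op | op; Y ::= id id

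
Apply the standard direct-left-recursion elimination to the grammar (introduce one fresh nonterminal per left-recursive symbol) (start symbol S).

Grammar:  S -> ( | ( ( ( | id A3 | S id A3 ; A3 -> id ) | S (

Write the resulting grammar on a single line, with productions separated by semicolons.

S is directly left-recursive.
For S: α = {id A3}, β = {(, ( ( (, id A3}. Rewrite as S → β S' and S' → α S' | ε.

S -> ( S' | ( ( ( S' | id A3 S'; A3 -> id ) | S (; S' -> id A3 S' | ε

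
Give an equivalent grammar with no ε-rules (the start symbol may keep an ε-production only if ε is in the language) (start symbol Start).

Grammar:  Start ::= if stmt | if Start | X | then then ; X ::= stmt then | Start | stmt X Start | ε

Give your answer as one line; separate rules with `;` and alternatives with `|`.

Start ::= if stmt | if Start | if | X | then then | ε; X ::= stmt then | Start | stmt X Start | stmt X | stmt Start | stmt

Nullable nonterminals: {Start, X}.
ε ∈ L(G) since Start is nullable, so keep Start → ε.
Expand every rule over subsets of its nullable positions: Start → if Start gives if Start | if. X → stmt X Start gives stmt X Start | stmt X | stmt Start | stmt.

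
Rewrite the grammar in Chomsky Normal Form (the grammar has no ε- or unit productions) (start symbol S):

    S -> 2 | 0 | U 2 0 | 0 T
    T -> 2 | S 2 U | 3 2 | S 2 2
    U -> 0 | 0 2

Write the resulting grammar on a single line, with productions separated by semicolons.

S -> 2 | 0 | U Y1 | X2 T; T -> 2 | S Y2 | X3 X1 | S Y3; U -> 0 | X2 X1; X1 -> 2; X2 -> 0; X3 -> 3; Y1 -> X1 X2; Y2 -> X1 U; Y3 -> X1 X1

Introduce a nonterminal for each terminal appearing in a rule of length ≥ 2: X1 → 2, X2 → 0, X3 → 3.
Binarize each right-hand side of length ≥ 3 by chaining fresh nonterminals (Y1, Y2, …): affected rules were S → U X1 X2; T → S X1 U; T → S X1 X1.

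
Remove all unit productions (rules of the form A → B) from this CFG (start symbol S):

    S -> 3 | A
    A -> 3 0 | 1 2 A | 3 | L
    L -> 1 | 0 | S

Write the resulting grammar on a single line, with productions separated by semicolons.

Unit pairs: A ⇒* {L, S}; L ⇒* {A, S}; S ⇒* {A, L}.
For each unit pair (A, B), copy every non-unit production of B to A, then drop all unit productions.

S -> 1 | 0 | 3 | 3 0 | 1 2 A; A -> 1 | 0 | 3 | 3 0 | 1 2 A; L -> 1 | 0 | 3 | 3 0 | 1 2 A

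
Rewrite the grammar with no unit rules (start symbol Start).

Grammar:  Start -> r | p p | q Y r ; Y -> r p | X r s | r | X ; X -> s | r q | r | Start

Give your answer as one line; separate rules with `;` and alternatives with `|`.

Start -> r | p p | q Y r; Y -> r | p p | q Y r | s | r q | r p | X r s; X -> r | p p | q Y r | s | r q

Unit pairs: X ⇒* {Start}; Y ⇒* {Start, X}.
For each unit pair (A, B), copy every non-unit production of B to A, then drop all unit productions.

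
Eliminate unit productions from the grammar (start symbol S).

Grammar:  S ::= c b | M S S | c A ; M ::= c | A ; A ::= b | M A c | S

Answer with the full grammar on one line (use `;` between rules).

Unit pairs: A ⇒* {S}; M ⇒* {A, S}.
For each unit pair (A, B), copy every non-unit production of B to A, then drop all unit productions.

S ::= c b | M S S | c A; M ::= b | M A c | c b | M S S | c A | c; A ::= c b | M S S | c A | b | M A c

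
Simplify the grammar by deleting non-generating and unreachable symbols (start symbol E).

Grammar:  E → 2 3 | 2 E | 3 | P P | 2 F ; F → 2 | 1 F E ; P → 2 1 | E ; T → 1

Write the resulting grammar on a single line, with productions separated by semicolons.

Generating nonterminals: {E, F, P, T}.
Reachable from E after that: {E, F, P}.
Removed useless symbols: {T} and every production mentioning them.

E → 2 3 | 2 E | 3 | P P | 2 F; F → 2 | 1 F E; P → 2 1 | E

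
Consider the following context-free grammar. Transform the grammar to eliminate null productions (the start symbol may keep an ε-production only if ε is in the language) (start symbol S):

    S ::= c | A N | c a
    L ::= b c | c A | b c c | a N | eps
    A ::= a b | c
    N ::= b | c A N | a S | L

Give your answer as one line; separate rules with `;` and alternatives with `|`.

S ::= c | A N | A | c a; L ::= b c | c A | b c c | a N | a; A ::= a b | c; N ::= b | c A N | c A | a S | L

Nullable set = {L, N}.
ε ∉ L(G), so no ε-production is kept.
Add the nullable-subset variants: S → A N gives A N | A. L → a N gives a N | a. N → c A N gives c A N | c A.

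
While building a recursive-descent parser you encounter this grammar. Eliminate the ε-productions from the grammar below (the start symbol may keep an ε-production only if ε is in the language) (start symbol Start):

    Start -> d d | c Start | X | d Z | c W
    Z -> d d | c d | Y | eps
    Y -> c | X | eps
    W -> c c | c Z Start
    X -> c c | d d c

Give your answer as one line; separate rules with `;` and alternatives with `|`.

The nullable symbols are {Y, Z}.
ε ∉ L(G), so no ε-production is kept.
For each production, add variants omitting each subset of nullable occurrences: Start → d Z gives d Z | d. W → c Z Start gives c Z Start | c Start.

Start -> d d | c Start | X | d Z | d | c W; Z -> d d | c d | Y; Y -> c | X; W -> c c | c Z Start | c Start; X -> c c | d d c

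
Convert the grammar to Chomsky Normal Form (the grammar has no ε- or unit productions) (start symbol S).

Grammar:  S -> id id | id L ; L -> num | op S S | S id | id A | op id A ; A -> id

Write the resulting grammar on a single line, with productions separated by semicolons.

S -> X1 X1 | X1 L; L -> num | X2 Y1 | S X1 | X1 A | X2 Y2; A -> id; X1 -> id; X2 -> op; Y1 -> S S; Y2 -> X1 A

Introduce a nonterminal for each terminal appearing in a rule of length ≥ 2: X1 → id, X2 → op.
Binarize each right-hand side of length ≥ 3 by chaining fresh nonterminals (Y1, Y2, …): affected rules were L → X2 S S; L → X2 X1 A.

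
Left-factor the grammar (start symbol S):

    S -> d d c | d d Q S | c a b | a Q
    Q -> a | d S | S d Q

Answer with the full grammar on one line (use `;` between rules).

S -> c a b | a Q | d d S'; Q -> a | d S | S d Q; S' -> c | Q S

S has alternatives sharing prefix 'd d': factor to S → d d S' with S' → c | Q S.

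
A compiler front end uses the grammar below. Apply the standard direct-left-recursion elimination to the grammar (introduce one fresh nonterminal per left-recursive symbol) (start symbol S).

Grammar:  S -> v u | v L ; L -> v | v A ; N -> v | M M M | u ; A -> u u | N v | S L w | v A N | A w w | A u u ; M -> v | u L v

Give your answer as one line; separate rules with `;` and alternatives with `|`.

A is directly left-recursive.
For A: α = {w w, u u}, β = {u u, N v, S L w, v A N}. Rewrite as A → β A' and A' → α A' | ε.

S -> v u | v L; L -> v | v A; N -> v | M M M | u; A -> u u A' | N v A' | S L w A' | v A N A'; M -> v | u L v; A' -> w w A' | u u A' | eps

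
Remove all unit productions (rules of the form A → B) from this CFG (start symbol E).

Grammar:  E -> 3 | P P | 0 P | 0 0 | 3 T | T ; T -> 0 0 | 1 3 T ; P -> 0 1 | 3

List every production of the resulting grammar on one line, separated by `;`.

Unit pairs: E ⇒* {T}.
For every A with A ⇒* B via unit rules, add B's non-unit alternatives to A; then delete every rule of the form X → Y.

E -> 3 | P P | 0 P | 0 0 | 3 T | 1 3 T; T -> 0 0 | 1 3 T; P -> 0 1 | 3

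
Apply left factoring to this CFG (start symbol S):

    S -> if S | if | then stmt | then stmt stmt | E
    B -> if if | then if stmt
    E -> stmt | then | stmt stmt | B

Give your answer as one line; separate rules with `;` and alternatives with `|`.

S -> E | then stmt S' | if S''; B -> if if | then if stmt; E -> then | B | stmt E'; S' -> eps | stmt; S'' -> S | eps; E' -> eps | stmt

S has alternatives sharing prefix 'then stmt': factor to S → then stmt S' with S' → ε | stmt.
S has alternatives sharing prefix 'if': factor to S → if S'' with S'' → S | ε.
E has alternatives sharing prefix 'stmt': factor to E → stmt E' with E' → ε | stmt.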